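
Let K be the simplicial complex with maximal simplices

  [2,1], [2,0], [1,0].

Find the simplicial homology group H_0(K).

Order the vertices as 0 < 1 < 2. Listing each simplex with vertices in this order, K has dimension 1 with simplices:

  0-simplices (3): [0], [1], [2]
  1-simplices (3): [0,1], [0,2], [1,2]

Hence C_0 ≅ Z^3, C_1 ≅ Z^3.

Boundary ∂_1: C_1 → C_0 sends each edge [p,q] (with p < q) to q − p.
As a 3×3 matrix over Z this has rank 2, with invariant factors (1,1).

Now H_k = ker ∂_k / im ∂_{k+1}, so:

  H_0: rank C_0 − rank ∂_1 = 3 − 2 = 1, and the invariant factors of ∂_1 are all 1, so H_0 = Z.

H_0 = Z.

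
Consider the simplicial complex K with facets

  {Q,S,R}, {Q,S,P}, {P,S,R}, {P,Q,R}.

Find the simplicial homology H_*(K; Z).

H_0 ≅ Z,  H_1 = 0,  H_2 ≅ Z.

K has 4 vertices, 6 edges, 4 triangles.
rank ∂_0 = 0, rank ∂_1 = 3 ⇒ b_0 = 4 − 0 − 3 = 1; all invariant factors of ∂_1 are 1 so no torsion. So H_0 = Z.
rank ∂_1 = 3, rank ∂_2 = 3 ⇒ b_1 = 6 − 3 − 3 = 0; all invariant factors of ∂_2 are 1 so no torsion. So H_1 = 0.
rank ∂_2 = 3, rank ∂_3 = 0 ⇒ b_2 = 4 − 3 − 0 = 1. So H_2 = Z.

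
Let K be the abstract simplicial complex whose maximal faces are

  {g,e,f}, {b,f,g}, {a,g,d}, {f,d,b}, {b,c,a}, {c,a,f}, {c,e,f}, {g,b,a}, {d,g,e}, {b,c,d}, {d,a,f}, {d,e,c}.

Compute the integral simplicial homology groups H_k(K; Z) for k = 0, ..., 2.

H_0 = Z,  H_1 = Z/2Z,  H_2 = 0.

Take the total order a < b < c < d < e < f < g on the vertex set. Then K (dimension 2) consists of the simplices:

  0-simplices (7): a, b, c, d, e, f, g
  1-simplices (18): ab, ac, ad, af, ag, bc, bd, bf, bg, cd, ce, cf, de, df, dg, ef, eg, fg
  2-simplices (12): abc, abg, acf, adf, adg, bcd, bdf, bfg, cde, cef, deg, efg

giving chain groups C_0 ≅ Z^7, C_1 ≅ Z^18, C_2 ≅ Z^12.

Boundary ∂_1: C_1 → C_0 is given by ∂[p,q] = [q] − [p]. For instance
  ∂dg = g − d.
As a 7×18 matrix over Z this has rank 6, with invariant factors (1,1,1,1,1,1).

The boundary map ∂_2: C_2 → C_1 acts by ∂[p,q,r] = [q,r] − [p,r] + [p,q]. For instance
  ∂cde = de − ce + cd,
  ∂efg = fg − eg + ef.
The 18×12 boundary matrix has rank 12 and Smith normal form diag(1,1,1,1,1,1,1,1,1,1,1,2).

Now H_k = ker ∂_k / im ∂_{k+1}, so:

  H_0: rank C_0 − rank ∂_1 = 7 − 6 = 1, and the invariant factors of ∂_1 are all 1, so H_0 = Z.
  H_1: rank ker ∂_1 − rank ∂_2 = (18 − 6) − 12 = 0, and ∂_2 has invariant factor 2 > 1, so H_1 = Z/2Z.
  H_2: rank ker ∂_2 − rank ∂_3 = (12 − 12) − 0 = 0, and there is no ∂_3, so H_2 = 0.

As a check, the Euler characteristic is 7 − 18 + 12 = 1, which agrees with 1 − 0 + 0 = 1.
(K is a triangulation of the real projective plane RP^2.)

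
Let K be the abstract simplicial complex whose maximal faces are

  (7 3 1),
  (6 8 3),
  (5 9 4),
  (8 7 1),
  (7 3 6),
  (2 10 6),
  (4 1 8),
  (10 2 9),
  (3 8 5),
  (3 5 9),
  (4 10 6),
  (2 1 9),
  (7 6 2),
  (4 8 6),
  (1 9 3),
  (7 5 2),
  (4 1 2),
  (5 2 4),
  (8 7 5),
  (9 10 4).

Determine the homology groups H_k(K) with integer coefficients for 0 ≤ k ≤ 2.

We work with the vertex ordering 1 < 2 < 3 < 4 < 5 < 6 < 7 < 8 < 9 < 10. The simplices of K, each written with vertices in increasing order, are:

  0-simplices (10): [1], [2], [3], [4], [5], [6], [7], [8], [9], [10]
  1-simplices (30): (30 of them)
  2-simplices (20): (20 of them)

giving chain groups C_0 ≅ Z^10, C_1 ≅ Z^30, C_2 ≅ Z^20.

Boundary ∂_1: C_1 → C_0 maps an edge to its endpoints' difference, ∂[p,q] = q − p. For instance
  ∂[2,9] = [9] − [2].
The 10×30 boundary matrix has rank 9 and Smith normal form diag(1,1,1,1,1,1,1,1,1).

The boundary map ∂_2: C_2 → C_1 maps a triangle to the signed sum of its edges. For instance
  ∂[1,2,4] = [2,4] − [1,4] + [1,2],
  ∂[2,9,10] = [9,10] − [2,10] + [2,9].
As a 30×20 matrix over Z this has rank 20, with invariant factors (1,1,1,1,1,1,1,1,1,1,1,1,1,1,1,1,1,1,1,2).

Now H_k = ker ∂_k / im ∂_{k+1}, so:

  H_0: rank C_0 − rank ∂_1 = 10 − 9 = 1, and the invariant factors of ∂_1 are all 1, so H_0 = Z.
  H_1: rank ker ∂_1 − rank ∂_2 = (30 − 9) − 20 = 1, and ∂_2 has invariant factor 2 > 1, so H_1 = Z ⊕ Z/2Z.
  H_2: rank ker ∂_2 − rank ∂_3 = (20 − 20) − 0 = 0, and there is no ∂_3, so H_2 = 0.

H_0 ≅ Z,  H_1 ≅ Z ⊕ Z/2Z,  H_2 = 0.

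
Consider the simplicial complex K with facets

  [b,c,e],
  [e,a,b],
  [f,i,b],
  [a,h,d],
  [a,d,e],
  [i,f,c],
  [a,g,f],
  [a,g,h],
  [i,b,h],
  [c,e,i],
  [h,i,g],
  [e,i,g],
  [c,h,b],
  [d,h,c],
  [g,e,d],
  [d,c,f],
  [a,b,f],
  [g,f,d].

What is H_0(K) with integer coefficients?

H_0 = Z.

Fix the vertex order a < b < c < d < e < f < g < h < i and write every simplex with vertices in increasing order. Then dim K = 2 and the simplices of K are:

  0-simplices (9): a, b, c, d, e, f, g, h, i
  1-simplices (27): ab, ad, ae, af, ag, ah, bc, be, bf, bh, bi, cd, ce, cf, ch, ci, de, df, dg, dh, eg, ei, fg, fi, gh, gi, hi
  2-simplices (18): abe, abf, ade, adh, afg, agh, bce, bch, bfi, bhi, cdf, cdh, cei, cfi, deg, dfg, egi, ghi

giving chain groups C_0 ≅ Z^9, C_1 ≅ Z^27, C_2 ≅ Z^18.

∂_1: C_1 → C_0 is given by ∂[p,q] = [q] − [p]. For instance
  ∂ae = e − a.
As a 9×27 matrix over Z this has rank 8, with invariant factors (1,1,1,1,1,1,1,1).

∂_2: C_2 → C_1 sends each 2-simplex [p,q,r] to [q,r] − [p,r] + [p,q]. For instance
  ∂cdf = df − cf + cd,
  ∂abf = bf − af + ab.
The resulting 27×18 matrix has rank 18, and its Smith normal form has invariant factors (1,1,1,1,1,1,1,1,1,1,1,1,1,1,1,1,1,2).

Reading off H_k = ker ∂_k / im ∂_{k+1}:

  H_0: rank C_0 − rank ∂_1 = 9 − 8 = 1, and the invariant factors of ∂_1 are all 1, so H_0 = Z.

(K is a triangulation of the Klein bottle.)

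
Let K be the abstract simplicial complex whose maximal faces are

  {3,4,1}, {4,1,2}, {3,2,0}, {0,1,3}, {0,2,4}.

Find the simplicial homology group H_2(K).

Order the vertices as 0 < 1 < 2 < 3 < 4. Listing each simplex with vertices in this order, K has dimension 2 with simplices:

  0-simplices (5): [0], [1], [2], [3], [4]
  1-simplices (10): [0,1], [0,2], [0,3], [0,4], [1,2], [1,3], [1,4], [2,3], [2,4], [3,4]
  2-simplices (5): [0,1,3], [0,2,3], [0,2,4], [1,2,4], [1,3,4]

so the chain groups are C_0 ≅ Z^5, C_1 ≅ Z^10, C_2 ≅ Z^5.

Boundary ∂_1: C_1 → C_0 is given by ∂[p,q] = [q] − [p]. For instance
  ∂[0,2] = [2] − [0].
As a 5×10 matrix over Z this has rank 4, with invariant factors (1,1,1,1).

∂_2: C_2 → C_1 sends each 2-simplex [p,q,r] to [q,r] − [p,r] + [p,q]. For instance
  ∂[1,2,4] = [2,4] − [1,4] + [1,2],
  ∂[0,1,3] = [1,3] − [0,3] + [0,1].
The resulting 10×5 matrix has rank 5, and its Smith normal form has invariant factors (1,1,1,1,1).

Now H_k = ker ∂_k / im ∂_{k+1}, so:

  H_2: rank ker ∂_2 − rank ∂_3 = (5 − 5) − 0 = 0, and there is no ∂_3, so H_2 ≅ 0.

(K is a triangulation of the Möbius band.)

H_2 ≅ 0.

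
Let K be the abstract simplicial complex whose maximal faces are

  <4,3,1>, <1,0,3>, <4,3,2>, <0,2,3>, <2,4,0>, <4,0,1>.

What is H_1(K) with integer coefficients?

H_1 ≅ 0.

We work with the vertex ordering 0 < 1 < 2 < 3 < 4. The simplices of K, each written with vertices in increasing order, are:

  0-simplices (5): [0], [1], [2], [3], [4]
  1-simplices (9): [0,1], [0,2], [0,3], [0,4], [1,3], [1,4], [2,3], [2,4], [3,4]
  2-simplices (6): [0,1,3], [0,1,4], [0,2,3], [0,2,4], [1,3,4], [2,3,4]

giving chain groups C_0 ≅ Z^5, C_1 ≅ Z^9, C_2 ≅ Z^6.

Boundary ∂_1: C_1 → C_0 sends each edge [p,q] (with p < q) to q − p. For instance
  ∂[1,4] = [4] − [1].
This gives a 5×9 integer matrix of rank 4; reducing to Smith normal form yields diagonal entries (1,1,1,1).

∂_2: C_2 → C_1 acts by ∂[p,q,r] = [q,r] − [p,r] + [p,q]. For instance
  ∂[0,1,4] = [1,4] − [0,4] + [0,1],
  ∂[2,3,4] = [3,4] − [2,4] + [2,3].
The resulting 9×6 matrix has rank 5, and its Smith normal form has invariant factors (1,1,1,1,1).

From H_k ≅ ker(∂_k) / im(∂_{k+1}) we obtain:

  H_1: rank ker ∂_1 − rank ∂_2 = (9 − 4) − 5 = 0, and the invariant factors of ∂_2 are all 1, so H_1 = 0.

(K is a triangulation of the 2-sphere S^2.)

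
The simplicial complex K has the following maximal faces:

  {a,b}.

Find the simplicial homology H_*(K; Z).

K has 2 vertices, 1 edge.
rank ∂_0 = 0, rank ∂_1 = 1 ⇒ b_0 = 2 − 0 − 1 = 1; all invariant factors of ∂_1 are 1 so no torsion. So H_0 = Z.
rank ∂_1 = 1, rank ∂_2 = 0 ⇒ b_1 = 1 − 1 − 0 = 0. So H_1 = 0.

H_0 = Z,  H_1 = 0.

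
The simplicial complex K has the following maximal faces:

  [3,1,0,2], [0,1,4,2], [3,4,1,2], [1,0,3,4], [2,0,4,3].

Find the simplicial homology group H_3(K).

Take the total order 0 < 1 < 2 < 3 < 4 on the vertex set. Then K (dimension 3) consists of the simplices:

  0-simplices (5): [0], [1], [2], [3], [4]
  1-simplices (10): [0,1], [0,2], [0,3], [0,4], [1,2], [1,3], [1,4], [2,3], [2,4], [3,4]
  2-simplices (10): [0,1,2], [0,1,3], [0,1,4], [0,2,3], [0,2,4], [0,3,4], [1,2,3], [1,2,4], [1,3,4], [2,3,4]
  3-simplices (5): [0,1,2,3], [0,1,2,4], [0,1,3,4], [0,2,3,4], [1,2,3,4]

so the chain groups are C_0 ≅ Z^5, C_1 ≅ Z^10, C_2 ≅ Z^10, C_3 ≅ Z^5.

∂_1: C_1 → C_0 maps an edge to its endpoints' difference, ∂[p,q] = q − p. For instance
  ∂[3,4] = [4] − [3].
The 5×10 boundary matrix has rank 4 and Smith normal form diag(1,1,1,1).

∂_2: C_2 → C_1 acts by ∂[p,q,r] = [q,r] − [p,r] + [p,q]. For instance
  ∂[0,1,4] = [1,4] − [0,4] + [0,1],
  ∂[1,2,4] = [2,4] − [1,4] + [1,2].
The resulting 10×10 matrix has rank 6, and its Smith normal form has invariant factors (1,1,1,1,1,1).

The boundary map ∂_3: C_3 → C_2 sends each 3-simplex σ to the alternating sum Σ_i (−1)^i (σ with its i-th vertex removed). For instance
  ∂[0,1,3,4] = [1,3,4] − [0,3,4] + [0,1,4] − [0,1,3],
  ∂[0,2,3,4] = [2,3,4] − [0,3,4] + [0,2,4] − [0,2,3].
As a 10×5 matrix over Z this has rank 4, with invariant factors (1,1,1,1).

Computing H_k = (kernel of ∂_k) / (image of ∂_{k+1}):

  H_3: rank ker ∂_3 − rank ∂_4 = (5 − 4) − 0 = 1, and there is no ∂_4, so H_3 = Z.

H_3 ≅ Z.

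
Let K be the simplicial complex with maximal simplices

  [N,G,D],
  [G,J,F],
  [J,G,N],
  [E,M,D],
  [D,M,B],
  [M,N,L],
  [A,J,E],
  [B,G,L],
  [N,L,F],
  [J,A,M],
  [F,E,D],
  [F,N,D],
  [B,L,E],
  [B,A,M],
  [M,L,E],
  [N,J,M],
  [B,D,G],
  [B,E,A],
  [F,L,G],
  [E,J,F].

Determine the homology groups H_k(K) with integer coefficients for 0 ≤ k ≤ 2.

H_0 ≅ Z,  H_1 ≅ Z ⊕ Z/2,  H_2 = 0.

Fix the vertex order A < B < D < E < F < G < J < L < M < N and write every simplex with vertices in increasing order. Then dim K = 2 and the simplices of K are:

  0-simplices (10): A, B, D, E, F, G, J, L, M, N
  1-simplices (30): AB, AE, AJ, AM, BD, BE, BG, BL, BM, DE, DF, DG, DM, DN, EF, EJ, EL, EM, FG, FJ, FL, FN, GJ, GL, GN, JM, JN, LM, LN, MN
  2-simplices (20): ABE, ABM, AEJ, AJM, BDG, BDM, BEL, BGL, DEF, DEM, DFN, DGN, EFJ, ELM, FGJ, FGL, FLN, GJN, JMN, LMN

so the chain groups are C_0 ≅ Z^10, C_1 ≅ Z^30, C_2 ≅ Z^20.

Boundary ∂_1: C_1 → C_0 maps an edge to its endpoints' difference, ∂[p,q] = q − p. For instance
  ∂BL = L − B.
The resulting 10×30 matrix has rank 9, and its Smith normal form has invariant factors (1,1,1,1,1,1,1,1,1).

The boundary map ∂_2: C_2 → C_1 acts by ∂[p,q,r] = [q,r] − [p,r] + [p,q]. For instance
  ∂FGJ = GJ − FJ + FG,
  ∂LMN = MN − LN + LM.
This gives a 30×20 integer matrix of rank 20; reducing to Smith normal form yields diagonal entries (1,1,1,1,1,1,1,1,1,1,1,1,1,1,1,1,1,1,1,2).

Computing H_k = (kernel of ∂_k) / (image of ∂_{k+1}):

  H_0: rank C_0 − rank ∂_1 = 10 − 9 = 1, and the invariant factors of ∂_1 are all 1, so H_0 ≅ Z.
  H_1: rank ker ∂_1 − rank ∂_2 = (30 − 9) − 20 = 1, and ∂_2 has invariant factor 2 > 1, so H_1 ≅ Z ⊕ Z/2.
  H_2: rank ker ∂_2 − rank ∂_3 = (20 − 20) − 0 = 0, and there is no ∂_3, so H_2 ≅ 0.

(K is a triangulation of the Klein bottle.)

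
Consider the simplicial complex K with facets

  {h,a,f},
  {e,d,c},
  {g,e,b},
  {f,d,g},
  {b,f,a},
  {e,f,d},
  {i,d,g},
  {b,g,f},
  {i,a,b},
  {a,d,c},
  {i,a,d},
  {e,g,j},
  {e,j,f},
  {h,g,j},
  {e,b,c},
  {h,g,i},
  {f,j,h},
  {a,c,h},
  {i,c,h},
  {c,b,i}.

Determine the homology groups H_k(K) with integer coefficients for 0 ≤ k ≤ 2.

H_0 ≅ Z,  H_1 ≅ Z ⊕ Z/2,  H_2 = 0.

Fix the vertex order a < b < c < d < e < f < g < h < i < j and write every simplex with vertices in increasing order. Then dim K = 2 and the simplices of K are:

  0-simplices (10): a, b, c, d, e, f, g, h, i, j
  1-simplices (30): ab, ac, ad, af, ah, ai, bc, be, bf, bg, bi, cd, ce, ch, ci, de, df, dg, di, ef, eg, ej, fg, fh, fj, gh, gi, gj, hi, hj
  2-simplices (20): abf, abi, acd, ach, adi, afh, bce, bci, beg, bfg, cde, chi, def, dfg, dgi, efj, egj, fhj, ghi, ghj

giving chain groups C_0 ≅ Z^10, C_1 ≅ Z^30, C_2 ≅ Z^20.

Boundary ∂_1: C_1 → C_0 sends each edge [p,q] (with p < q) to q − p. For instance
  ∂ac = c − a.
This gives a 10×30 integer matrix of rank 9; reducing to Smith normal form yields diagonal entries (1,1,1,1,1,1,1,1,1).

Boundary ∂_2: C_2 → C_1 acts by ∂[p,q,r] = [q,r] − [p,r] + [p,q]. For instance
  ∂chi = hi − ci + ch,
  ∂ghi = hi − gi + gh.
This gives a 30×20 integer matrix of rank 20; reducing to Smith normal form yields diagonal entries (1,1,1,1,1,1,1,1,1,1,1,1,1,1,1,1,1,1,1,2).

Computing H_k = (kernel of ∂_k) / (image of ∂_{k+1}):

  H_0: rank C_0 − rank ∂_1 = 10 − 9 = 1, and the invariant factors of ∂_1 are all 1, so H_0 = Z.
  H_1: rank ker ∂_1 − rank ∂_2 = (30 − 9) − 20 = 1, and ∂_2 has invariant factor 2 > 1, so H_1 = Z ⊕ Z/2.
  H_2: rank ker ∂_2 − rank ∂_3 = (20 − 20) − 0 = 0, and there is no ∂_3, so H_2 = 0.

As a check, the Euler characteristic is 10 − 30 + 20 = 0, which agrees with 1 − 1 + 0 = 0.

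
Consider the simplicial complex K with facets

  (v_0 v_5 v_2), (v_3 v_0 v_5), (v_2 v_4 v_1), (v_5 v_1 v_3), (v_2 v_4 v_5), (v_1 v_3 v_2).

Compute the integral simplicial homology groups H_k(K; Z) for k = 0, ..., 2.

H_0 = Z,  H_1 = Z,  H_2 = 0.

Order the vertices as v_0 < v_1 < v_2 < v_3 < v_4 < v_5. Listing each simplex with vertices in this order, K has dimension 2 with simplices:

  0-simplices (6): [v_0], [v_1], [v_2], [v_3], [v_4], [v_5]
  1-simplices (12): [v_0,v_2], [v_0,v_3], [v_0,v_5], [v_1,v_2], [v_1,v_3], [v_1,v_4], [v_1,v_5], [v_2,v_3], [v_2,v_4], [v_2,v_5], [v_3,v_5], [v_4,v_5]
  2-simplices (6): [v_0,v_2,v_5], [v_0,v_3,v_5], [v_1,v_2,v_3], [v_1,v_2,v_4], [v_1,v_3,v_5], [v_2,v_4,v_5]

Hence C_0 ≅ Z^6, C_1 ≅ Z^12, C_2 ≅ Z^6.

The boundary map ∂_1: C_1 → C_0 is given by ∂[p,q] = [q] − [p].
As a 6×12 matrix over Z this has rank 5, with invariant factors (1,1,1,1,1).

Boundary ∂_2: C_2 → C_1 sends each 2-simplex [p,q,r] to [q,r] − [p,r] + [p,q]. For instance
  ∂[v_0,v_2,v_5] = [v_2,v_5] − [v_0,v_5] + [v_0,v_2],
  ∂[v_1,v_2,v_4] = [v_2,v_4] − [v_1,v_4] + [v_1,v_2].
As a 12×6 matrix over Z this has rank 6, with invariant factors (1,1,1,1,1,1).

Computing H_k = (kernel of ∂_k) / (image of ∂_{k+1}):

  H_0: rank C_0 − rank ∂_1 = 6 − 5 = 1, and the invariant factors of ∂_1 are all 1, so H_0 = Z.
  H_1: rank ker ∂_1 − rank ∂_2 = (12 − 5) − 6 = 1, and the invariant factors of ∂_2 are all 1, so H_1 = Z.
  H_2: rank ker ∂_2 − rank ∂_3 = (6 − 6) − 0 = 0, and there is no ∂_3, so H_2 = 0.

(K is a triangulation of the cylinder S^1 x I.)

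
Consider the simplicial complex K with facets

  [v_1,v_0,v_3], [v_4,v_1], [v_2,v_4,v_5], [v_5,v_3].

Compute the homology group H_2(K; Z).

H_2 = 0.

Order the vertices as v_0 < v_1 < v_2 < v_3 < v_4 < v_5. Listing each simplex with vertices in this order, K has dimension 2 with simplices:

  0-simplices (6): [v_0], [v_1], [v_2], [v_3], [v_4], [v_5]
  1-simplices (8): [v_0,v_1], [v_0,v_3], [v_1,v_3], [v_1,v_4], [v_2,v_4], [v_2,v_5], [v_3,v_5], [v_4,v_5]
  2-simplices (2): [v_0,v_1,v_3], [v_2,v_4,v_5]

so the chain groups are C_0 ≅ Z^6, C_1 ≅ Z^8, C_2 ≅ Z^2.

The boundary map ∂_1: C_1 → C_0 sends each edge [p,q] (with p < q) to q − p.
This gives a 6×8 integer matrix of rank 5; reducing to Smith normal form yields diagonal entries (1,1,1,1,1).

∂_2: C_2 → C_1 acts by ∂[p,q,r] = [q,r] − [p,r] + [p,q]. For instance
  ∂[v_0,v_1,v_3] = [v_1,v_3] − [v_0,v_3] + [v_0,v_1],
  ∂[v_2,v_4,v_5] = [v_4,v_5] − [v_2,v_5] + [v_2,v_4].
This gives a 8×2 integer matrix of rank 2; reducing to Smith normal form yields diagonal entries (1,1).

Now H_k = ker ∂_k / im ∂_{k+1}, so:

  H_2: rank ker ∂_2 − rank ∂_3 = (2 − 2) − 0 = 0, and there is no ∂_3, so H_2 ≅ 0.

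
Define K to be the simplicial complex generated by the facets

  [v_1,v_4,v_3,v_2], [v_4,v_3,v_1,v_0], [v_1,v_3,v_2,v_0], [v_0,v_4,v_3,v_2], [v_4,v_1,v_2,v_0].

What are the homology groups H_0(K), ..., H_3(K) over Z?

K has 5 vertices, 10 edges, 10 triangles, 5 3-simplices.
rank ∂_0 = 0, rank ∂_1 = 4 ⇒ b_0 = 5 − 0 − 4 = 1; all invariant factors of ∂_1 are 1 so no torsion. So H_0 ≅ Z.
rank ∂_1 = 4, rank ∂_2 = 6 ⇒ b_1 = 10 − 4 − 6 = 0; all invariant factors of ∂_2 are 1 so no torsion. So H_1 ≅ 0.
rank ∂_2 = 6, rank ∂_3 = 4 ⇒ b_2 = 10 − 6 − 4 = 0; all invariant factors of ∂_3 are 1 so no torsion. So H_2 ≅ 0.
rank ∂_3 = 4, rank ∂_4 = 0 ⇒ b_3 = 5 − 4 − 0 = 1. So H_3 ≅ Z.

H_0 = Z,  H_1 = 0,  H_2 = 0,  H_3 = Z.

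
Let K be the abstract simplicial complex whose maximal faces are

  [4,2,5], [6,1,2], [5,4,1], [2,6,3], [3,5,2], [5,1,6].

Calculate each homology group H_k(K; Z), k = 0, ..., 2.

H_0 ≅ Z,  H_1 ≅ Z,  H_2 = 0.

Fix the vertex order 1 < 2 < 3 < 4 < 5 < 6 and write every simplex with vertices in increasing order. Then dim K = 2 and the simplices of K are:

  0-simplices (6): [1], [2], [3], [4], [5], [6]
  1-simplices (12): [1,2], [1,4], [1,5], [1,6], [2,3], [2,4], [2,5], [2,6], [3,5], [3,6], [4,5], [5,6]
  2-simplices (6): [1,2,6], [1,4,5], [1,5,6], [2,3,5], [2,3,6], [2,4,5]

so the chain groups are C_0 ≅ Z^6, C_1 ≅ Z^12, C_2 ≅ Z^6.

∂_1: C_1 → C_0 sends each edge [p,q] (with p < q) to q − p. For instance
  ∂[1,4] = [4] − [1].
This gives a 6×12 integer matrix of rank 5; reducing to Smith normal form yields diagonal entries (1,1,1,1,1).

∂_2: C_2 → C_1 acts by ∂[p,q,r] = [q,r] − [p,r] + [p,q]. For instance
  ∂[2,3,6] = [3,6] − [2,6] + [2,3],
  ∂[2,4,5] = [4,5] − [2,5] + [2,4].
This gives a 12×6 integer matrix of rank 6; reducing to Smith normal form yields diagonal entries (1,1,1,1,1,1).

From H_k ≅ ker(∂_k) / im(∂_{k+1}) we obtain:

  H_0: rank C_0 − rank ∂_1 = 6 − 5 = 1, and the invariant factors of ∂_1 are all 1, so H_0 = Z.
  H_1: rank ker ∂_1 − rank ∂_2 = (12 − 5) − 6 = 1, and the invariant factors of ∂_2 are all 1, so H_1 = Z.
  H_2: rank ker ∂_2 − rank ∂_3 = (6 − 6) − 0 = 0, and there is no ∂_3, so H_2 = 0.

(K is a triangulation of the cylinder S^1 x I.)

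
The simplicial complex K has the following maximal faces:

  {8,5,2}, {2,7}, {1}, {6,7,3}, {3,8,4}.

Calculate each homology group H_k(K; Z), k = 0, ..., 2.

H_0 ≅ Z^2,  H_1 ≅ Z,  H_2 = 0.

Fix the vertex order 1 < 2 < 3 < 4 < 5 < 6 < 7 < 8 and write every simplex with vertices in increasing order. Then dim K = 2 and the simplices of K are:

  0-simplices (8): [1], [2], [3], [4], [5], [6], [7], [8]
  1-simplices (10): [2,5], [2,7], [2,8], [3,4], [3,6], [3,7], [3,8], [4,8], [5,8], [6,7]
  2-simplices (3): [2,5,8], [3,4,8], [3,6,7]

Hence C_0 ≅ Z^8, C_1 ≅ Z^10, C_2 ≅ Z^3.

Boundary ∂_1: C_1 → C_0 is given by ∂[p,q] = [q] − [p]. For instance
  ∂[2,7] = [7] − [2].
The resulting 8×10 matrix has rank 6, and its Smith normal form has invariant factors (1,1,1,1,1,1).

Boundary ∂_2: C_2 → C_1 sends each 2-simplex [p,q,r] to [q,r] − [p,r] + [p,q]. For instance
  ∂[3,6,7] = [6,7] − [3,7] + [3,6],
  ∂[3,4,8] = [4,8] − [3,8] + [3,4].
The resulting 10×3 matrix has rank 3, and its Smith normal form has invariant factors (1,1,1).

Now H_k = ker ∂_k / im ∂_{k+1}, so:

  H_0: rank C_0 − rank ∂_1 = 8 − 6 = 2, and the invariant factors of ∂_1 are all 1, so H_0 ≅ Z^2.
  H_1: rank ker ∂_1 − rank ∂_2 = (10 − 6) − 3 = 1, and the invariant factors of ∂_2 are all 1, so H_1 ≅ Z.
  H_2: rank ker ∂_2 − rank ∂_3 = (3 − 3) − 0 = 0, and there is no ∂_3, so H_2 ≅ 0.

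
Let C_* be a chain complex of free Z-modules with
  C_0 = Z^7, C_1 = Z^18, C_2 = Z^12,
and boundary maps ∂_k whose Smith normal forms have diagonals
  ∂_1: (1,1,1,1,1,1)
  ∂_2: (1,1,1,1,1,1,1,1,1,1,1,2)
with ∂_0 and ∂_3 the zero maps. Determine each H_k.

H_0: b_0 = 7 − 0 − 6 = 1; torsion from ∂_1 factors > 1: none. So H_0 = Z.
H_1: b_1 = 18 − 6 − 12 = 0; torsion from ∂_2 factors > 1: [2]. So H_1 = Z/2Z.
H_2: b_2 = 12 − 12 − 0 = 0; torsion from ∂_3 factors > 1: none. So H_2 = 0.

H_0 = Z,  H_1 = Z/2Z,  H_2 = 0.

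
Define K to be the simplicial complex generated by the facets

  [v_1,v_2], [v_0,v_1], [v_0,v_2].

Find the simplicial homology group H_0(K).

Fix the vertex order v_0 < v_1 < v_2 and write every simplex with vertices in increasing order. Then dim K = 1 and the simplices of K are:

  0-simplices (3): [v_0], [v_1], [v_2]
  1-simplices (3): [v_0,v_1], [v_0,v_2], [v_1,v_2]

so the chain groups are C_0 ≅ Z^3, C_1 ≅ Z^3.

∂_1: C_1 → C_0 maps an edge to its endpoints' difference, ∂[p,q] = q − p.
As a 3×3 matrix over Z this has rank 2, with invariant factors (1,1).

From H_k ≅ ker(∂_k) / im(∂_{k+1}) we obtain:

  H_0: rank C_0 − rank ∂_1 = 3 − 2 = 1, and the invariant factors of ∂_1 are all 1, so H_0 = Z.

H_0 ≅ Z.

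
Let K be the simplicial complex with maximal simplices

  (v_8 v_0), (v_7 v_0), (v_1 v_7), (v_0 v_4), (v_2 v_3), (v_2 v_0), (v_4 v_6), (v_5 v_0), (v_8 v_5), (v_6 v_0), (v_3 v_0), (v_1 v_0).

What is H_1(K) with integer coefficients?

H_1 ≅ Z^4.

Order the vertices as v_0 < v_1 < v_2 < v_3 < v_4 < v_5 < v_6 < v_7 < v_8. Listing each simplex with vertices in this order, K has dimension 1 with simplices:

  0-simplices (9): [v_0], [v_1], [v_2], [v_3], [v_4], [v_5], [v_6], [v_7], [v_8]
  1-simplices (12): [v_0,v_1], [v_0,v_2], [v_0,v_3], [v_0,v_4], [v_0,v_5], [v_0,v_6], [v_0,v_7], [v_0,v_8], [v_1,v_7], [v_2,v_3], [v_4,v_6], [v_5,v_8]

so the chain groups are C_0 ≅ Z^9, C_1 ≅ Z^12.

Boundary ∂_1: C_1 → C_0 is given by ∂[p,q] = [q] − [p]. For instance
  ∂[v_0,v_4] = [v_4] − [v_0].
This gives a 9×12 integer matrix of rank 8; reducing to Smith normal form yields diagonal entries (1,1,1,1,1,1,1,1).

Reading off H_k = ker ∂_k / im ∂_{k+1}:

  H_1: rank ker ∂_1 − rank ∂_2 = (12 − 8) − 0 = 4, and there is no ∂_2, so H_1 = Z^4.

(K is a triangulation of a wedge of 4 circles.)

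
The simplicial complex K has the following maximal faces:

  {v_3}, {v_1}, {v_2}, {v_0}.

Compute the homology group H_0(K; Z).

Order the vertices as v_0 < v_1 < v_2 < v_3. Listing each simplex with vertices in this order, K has dimension 0 with simplices:

  0-simplices (4): [v_0], [v_1], [v_2], [v_3]

giving chain groups C_0 ≅ Z^4.

Computing H_k = (kernel of ∂_k) / (image of ∂_{k+1}):

  H_0: rank C_0 − rank ∂_1 = 4 − 0 = 4, and there is no ∂_1, so H_0 ≅ Z^4.

H_0 ≅ Z^4.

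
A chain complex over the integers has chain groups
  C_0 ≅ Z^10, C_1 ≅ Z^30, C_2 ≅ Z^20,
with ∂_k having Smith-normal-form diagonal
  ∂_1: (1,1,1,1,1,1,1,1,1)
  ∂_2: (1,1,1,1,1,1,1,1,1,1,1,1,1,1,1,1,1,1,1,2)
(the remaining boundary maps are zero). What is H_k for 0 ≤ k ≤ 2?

H_0 = Z,  H_1 = Z ⊕ Z/2,  H_2 = 0.

H_0: b_0 = 10 − 0 − 9 = 1; torsion from ∂_1 factors > 1: none. So H_0 = Z.
H_1: b_1 = 30 − 9 − 20 = 1; torsion from ∂_2 factors > 1: [2]. So H_1 = Z ⊕ Z/2.
H_2: b_2 = 20 − 20 − 0 = 0; torsion from ∂_3 factors > 1: none. So H_2 = 0.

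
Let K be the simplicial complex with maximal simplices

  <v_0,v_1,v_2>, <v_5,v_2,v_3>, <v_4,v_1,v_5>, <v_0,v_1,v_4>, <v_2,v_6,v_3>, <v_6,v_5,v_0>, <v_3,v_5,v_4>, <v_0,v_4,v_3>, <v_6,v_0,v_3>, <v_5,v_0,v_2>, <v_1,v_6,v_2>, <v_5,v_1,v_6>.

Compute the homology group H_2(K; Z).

H_2 = 0.

We work with the vertex ordering v_0 < v_1 < v_2 < v_3 < v_4 < v_5 < v_6. The simplices of K, each written with vertices in increasing order, are:

  0-simplices (7): [v_0], [v_1], [v_2], [v_3], [v_4], [v_5], [v_6]
  1-simplices (18): (18 of them)
  2-simplices (12): (12 of them)

giving chain groups C_0 ≅ Z^7, C_1 ≅ Z^18, C_2 ≅ Z^12.

∂_1: C_1 → C_0 is given by ∂[p,q] = [q] − [p]. For instance
  ∂[v_0,v_6] = [v_6] − [v_0].
The resulting 7×18 matrix has rank 6, and its Smith normal form has invariant factors (1,1,1,1,1,1).

Boundary ∂_2: C_2 → C_1 sends each 2-simplex [p,q,r] to [q,r] − [p,r] + [p,q]. For instance
  ∂[v_2,v_3,v_5] = [v_3,v_5] − [v_2,v_5] + [v_2,v_3],
  ∂[v_0,v_3,v_6] = [v_3,v_6] − [v_0,v_6] + [v_0,v_3].
The resulting 18×12 matrix has rank 12, and its Smith normal form has invariant factors (1,1,1,1,1,1,1,1,1,1,1,2).

Reading off H_k = ker ∂_k / im ∂_{k+1}:

  H_2: rank ker ∂_2 − rank ∂_3 = (12 − 12) − 0 = 0, and there is no ∂_3, so H_2 = 0.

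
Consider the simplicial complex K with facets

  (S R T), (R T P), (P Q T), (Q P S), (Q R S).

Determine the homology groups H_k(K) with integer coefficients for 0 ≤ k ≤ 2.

H_0 ≅ Z,  H_1 ≅ Z,  H_2 = 0.

Take the total order P < Q < R < S < T on the vertex set. Then K (dimension 2) consists of the simplices:

  0-simplices (5): P, Q, R, S, T
  1-simplices (10): PQ, PR, PS, PT, QR, QS, QT, RS, RT, ST
  2-simplices (5): PQS, PQT, PRT, QRS, RST

Hence C_0 ≅ Z^5, C_1 ≅ Z^10, C_2 ≅ Z^5.

Boundary ∂_1: C_1 → C_0 maps an edge to its endpoints' difference, ∂[p,q] = q − p.
The resulting 5×10 matrix has rank 4, and its Smith normal form has invariant factors (1,1,1,1).

The boundary map ∂_2: C_2 → C_1 sends each 2-simplex [p,q,r] to [q,r] − [p,r] + [p,q]. For instance
  ∂PQT = QT − PT + PQ,
  ∂QRS = RS − QS + QR.
The resulting 10×5 matrix has rank 5, and its Smith normal form has invariant factors (1,1,1,1,1).

Now H_k = ker ∂_k / im ∂_{k+1}, so:

  H_0: rank C_0 − rank ∂_1 = 5 − 4 = 1, and the invariant factors of ∂_1 are all 1, so H_0 ≅ Z.
  H_1: rank ker ∂_1 − rank ∂_2 = (10 − 4) − 5 = 1, and the invariant factors of ∂_2 are all 1, so H_1 ≅ Z.
  H_2: rank ker ∂_2 − rank ∂_3 = (5 − 5) − 0 = 0, and there is no ∂_3, so H_2 ≅ 0.

(K is a triangulation of the Möbius band.)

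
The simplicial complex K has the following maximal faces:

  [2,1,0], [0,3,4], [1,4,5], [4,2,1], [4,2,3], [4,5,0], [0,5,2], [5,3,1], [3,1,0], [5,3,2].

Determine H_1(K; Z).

H_1 ≅ Z/2.

Take the total order 0 < 1 < 2 < 3 < 4 < 5 on the vertex set. Then K (dimension 2) consists of the simplices:

  0-simplices (6): [0], [1], [2], [3], [4], [5]
  1-simplices (15): [0,1], [0,2], [0,3], [0,4], [0,5], [1,2], [1,3], [1,4], [1,5], [2,3], [2,4], [2,5], [3,4], [3,5], [4,5]
  2-simplices (10): [0,1,2], [0,1,3], [0,2,5], [0,3,4], [0,4,5], [1,2,4], [1,3,5], [1,4,5], [2,3,4], [2,3,5]

Hence C_0 ≅ Z^6, C_1 ≅ Z^15, C_2 ≅ Z^10.

Boundary ∂_1: C_1 → C_0 maps an edge to its endpoints' difference, ∂[p,q] = q − p.
The 6×15 boundary matrix has rank 5 and Smith normal form diag(1,1,1,1,1).

Boundary ∂_2: C_2 → C_1 sends each 2-simplex [p,q,r] to [q,r] − [p,r] + [p,q]. For instance
  ∂[2,3,4] = [3,4] − [2,4] + [2,3],
  ∂[2,3,5] = [3,5] − [2,5] + [2,3].
As a 15×10 matrix over Z this has rank 10, with invariant factors (1,1,1,1,1,1,1,1,1,2).

Reading off H_k = ker ∂_k / im ∂_{k+1}:

  H_1: rank ker ∂_1 − rank ∂_2 = (15 − 5) − 10 = 0, and ∂_2 has invariant factor 2 > 1, so H_1 ≅ Z/2.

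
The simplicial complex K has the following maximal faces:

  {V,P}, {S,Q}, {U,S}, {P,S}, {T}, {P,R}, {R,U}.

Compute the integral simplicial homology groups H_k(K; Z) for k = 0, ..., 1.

H_0 = Z^2,  H_1 = Z.

K has 7 vertices, 6 edges.
rank ∂_0 = 0, rank ∂_1 = 5 ⇒ b_0 = 7 − 0 − 5 = 2; all invariant factors of ∂_1 are 1 so no torsion. So H_0 ≅ Z^2.
rank ∂_1 = 5, rank ∂_2 = 0 ⇒ b_1 = 6 − 5 − 0 = 1. So H_1 ≅ Z.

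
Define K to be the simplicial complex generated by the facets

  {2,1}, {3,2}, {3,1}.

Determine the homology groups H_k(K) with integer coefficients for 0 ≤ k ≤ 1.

K has 3 vertices, 3 edges.
rank ∂_0 = 0, rank ∂_1 = 2 ⇒ b_0 = 3 − 0 − 2 = 1; all invariant factors of ∂_1 are 1 so no torsion. So H_0 = Z.
rank ∂_1 = 2, rank ∂_2 = 0 ⇒ b_1 = 3 − 2 − 0 = 1. So H_1 = Z.

H_0 ≅ Z,  H_1 ≅ Z.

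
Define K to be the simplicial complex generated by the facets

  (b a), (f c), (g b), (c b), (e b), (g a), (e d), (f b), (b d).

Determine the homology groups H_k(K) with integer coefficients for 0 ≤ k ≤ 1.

H_0 = Z,  H_1 = Z^3.

Fix the vertex order a < b < c < d < e < f < g and write every simplex with vertices in increasing order. Then dim K = 1 and the simplices of K are:

  0-simplices (7): a, b, c, d, e, f, g
  1-simplices (9): ab, ag, bc, bd, be, bf, bg, cf, de

so the chain groups are C_0 ≅ Z^7, C_1 ≅ Z^9.

The boundary map ∂_1: C_1 → C_0 sends each edge [p,q] (with p < q) to q − p. For instance
  ∂de = e − d.
The resulting 7×9 matrix has rank 6, and its Smith normal form has invariant factors (1,1,1,1,1,1).

From H_k ≅ ker(∂_k) / im(∂_{k+1}) we obtain:

  H_0: rank C_0 − rank ∂_1 = 7 − 6 = 1, and the invariant factors of ∂_1 are all 1, so H_0 = Z.
  H_1: rank ker ∂_1 − rank ∂_2 = (9 − 6) − 0 = 3, and there is no ∂_2, so H_1 = Z^3.

As a check, the Euler characteristic is 7 − 9 = -2, which agrees with 1 − 3 = -2.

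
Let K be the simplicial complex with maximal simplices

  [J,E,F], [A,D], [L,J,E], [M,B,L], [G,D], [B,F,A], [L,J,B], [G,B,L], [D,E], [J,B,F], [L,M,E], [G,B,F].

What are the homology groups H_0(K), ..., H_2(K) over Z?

H_0 = Z,  H_1 = Z^2,  H_2 = 0.

We work with the vertex ordering A < B < D < E < F < G < J < L < M. The simplices of K, each written with vertices in increasing order, are:

  0-simplices (9): A, B, D, E, F, G, J, L, M
  1-simplices (19): AB, AD, AF, BF, BG, BJ, BL, BM, DE, DG, EF, EJ, EL, EM, FG, FJ, GL, JL, LM
  2-simplices (9): ABF, BFG, BFJ, BGL, BJL, BLM, EFJ, EJL, ELM

so the chain groups are C_0 ≅ Z^9, C_1 ≅ Z^19, C_2 ≅ Z^9.

∂_1: C_1 → C_0 maps an edge to its endpoints' difference, ∂[p,q] = q − p.
The 9×19 boundary matrix has rank 8 and Smith normal form diag(1,1,1,1,1,1,1,1).

∂_2: C_2 → C_1 maps a triangle to the signed sum of its edges. For instance
  ∂EFJ = FJ − EJ + EF,
  ∂BJL = JL − BL + BJ.
As a 19×9 matrix over Z this has rank 9, with invariant factors (1,1,1,1,1,1,1,1,1).

Reading off H_k = ker ∂_k / im ∂_{k+1}:

  H_0: rank C_0 − rank ∂_1 = 9 − 8 = 1, and the invariant factors of ∂_1 are all 1, so H_0 ≅ Z.
  H_1: rank ker ∂_1 − rank ∂_2 = (19 − 8) − 9 = 2, and the invariant factors of ∂_2 are all 1, so H_1 ≅ Z^2.
  H_2: rank ker ∂_2 − rank ∂_3 = (9 − 9) − 0 = 0, and there is no ∂_3, so H_2 ≅ 0.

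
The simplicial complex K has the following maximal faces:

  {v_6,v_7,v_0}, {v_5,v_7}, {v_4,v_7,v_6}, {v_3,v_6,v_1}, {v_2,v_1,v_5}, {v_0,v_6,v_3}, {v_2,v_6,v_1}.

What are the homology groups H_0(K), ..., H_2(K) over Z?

Fix the vertex order v_0 < v_1 < v_2 < v_3 < v_4 < v_5 < v_6 < v_7 and write every simplex with vertices in increasing order. Then dim K = 2 and the simplices of K are:

  0-simplices (8): [v_0], [v_1], [v_2], [v_3], [v_4], [v_5], [v_6], [v_7]
  1-simplices (14): [v_0,v_3], [v_0,v_6], [v_0,v_7], [v_1,v_2], [v_1,v_3], [v_1,v_5], [v_1,v_6], [v_2,v_5], [v_2,v_6], [v_3,v_6], [v_4,v_6], [v_4,v_7], [v_5,v_7], [v_6,v_7]
  2-simplices (6): [v_0,v_3,v_6], [v_0,v_6,v_7], [v_1,v_2,v_5], [v_1,v_2,v_6], [v_1,v_3,v_6], [v_4,v_6,v_7]

so the chain groups are C_0 ≅ Z^8, C_1 ≅ Z^14, C_2 ≅ Z^6.

∂_1: C_1 → C_0 sends each edge [p,q] (with p < q) to q − p.
This gives a 8×14 integer matrix of rank 7; reducing to Smith normal form yields diagonal entries (1,1,1,1,1,1,1).

∂_2: C_2 → C_1 acts by ∂[p,q,r] = [q,r] − [p,r] + [p,q]. For instance
  ∂[v_1,v_2,v_6] = [v_2,v_6] − [v_1,v_6] + [v_1,v_2],
  ∂[v_1,v_3,v_6] = [v_3,v_6] − [v_1,v_6] + [v_1,v_3].
As a 14×6 matrix over Z this has rank 6, with invariant factors (1,1,1,1,1,1).

Computing H_k = (kernel of ∂_k) / (image of ∂_{k+1}):

  H_0: rank C_0 − rank ∂_1 = 8 − 7 = 1, and the invariant factors of ∂_1 are all 1, so H_0 = Z.
  H_1: rank ker ∂_1 − rank ∂_2 = (14 − 7) − 6 = 1, and the invariant factors of ∂_2 are all 1, so H_1 = Z.
  H_2: rank ker ∂_2 − rank ∂_3 = (6 − 6) − 0 = 0, and there is no ∂_3, so H_2 = 0.

H_0 = Z,  H_1 = Z,  H_2 = 0.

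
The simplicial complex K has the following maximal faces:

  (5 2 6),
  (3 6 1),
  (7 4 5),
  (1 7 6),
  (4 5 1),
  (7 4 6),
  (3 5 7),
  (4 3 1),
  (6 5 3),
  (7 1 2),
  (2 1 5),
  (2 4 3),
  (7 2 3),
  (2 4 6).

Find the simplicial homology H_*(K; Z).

H_0 = Z,  H_1 = Z^2,  H_2 = Z.

Fix the vertex order 1 < 2 < 3 < 4 < 5 < 6 < 7 and write every simplex with vertices in increasing order. Then dim K = 2 and the simplices of K are:

  0-simplices (7): [1], [2], [3], [4], [5], [6], [7]
  1-simplices (21): [1,2], [1,3], [1,4], [1,5], [1,6], [1,7], [2,3], [2,4], [2,5], [2,6], [2,7], [3,4], [3,5], [3,6], [3,7], [4,5], [4,6], [4,7], [5,6], [5,7], [6,7]
  2-simplices (14): [1,2,5], [1,2,7], [1,3,4], [1,3,6], [1,4,5], [1,6,7], [2,3,4], [2,3,7], [2,4,6], [2,5,6], [3,5,6], [3,5,7], [4,5,7], [4,6,7]

so the chain groups are C_0 ≅ Z^7, C_1 ≅ Z^21, C_2 ≅ Z^14.

Boundary ∂_1: C_1 → C_0 sends each edge [p,q] (with p < q) to q − p.
The 7×21 boundary matrix has rank 6 and Smith normal form diag(1,1,1,1,1,1).

The boundary map ∂_2: C_2 → C_1 maps a triangle to the signed sum of its edges. For instance
  ∂[2,5,6] = [5,6] − [2,6] + [2,5],
  ∂[1,6,7] = [6,7] − [1,7] + [1,6].
The 21×14 boundary matrix has rank 13 and Smith normal form diag(1,1,1,1,1,1,1,1,1,1,1,1,1).

Reading off H_k = ker ∂_k / im ∂_{k+1}:

  H_0: rank C_0 − rank ∂_1 = 7 − 6 = 1, and the invariant factors of ∂_1 are all 1, so H_0 ≅ Z.
  H_1: rank ker ∂_1 − rank ∂_2 = (21 − 6) − 13 = 2, and the invariant factors of ∂_2 are all 1, so H_1 ≅ Z^2.
  H_2: rank ker ∂_2 − rank ∂_3 = (14 − 13) − 0 = 1, and there is no ∂_3, so H_2 ≅ Z.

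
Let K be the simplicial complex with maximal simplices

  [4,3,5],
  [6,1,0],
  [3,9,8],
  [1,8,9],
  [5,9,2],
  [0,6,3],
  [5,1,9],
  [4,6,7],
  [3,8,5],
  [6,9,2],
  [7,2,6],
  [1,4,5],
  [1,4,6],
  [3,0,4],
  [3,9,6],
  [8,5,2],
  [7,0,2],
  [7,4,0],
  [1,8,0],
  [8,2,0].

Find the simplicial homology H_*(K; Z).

Fix the vertex order 0 < 1 < 2 < 3 < 4 < 5 < 6 < 7 < 8 < 9 and write every simplex with vertices in increasing order. Then dim K = 2 and the simplices of K are:

  0-simplices (10): [0], [1], [2], [3], [4], [5], [6], [7], [8], [9]
  1-simplices (30): (30 of them)
  2-simplices (20): (20 of them)

Hence C_0 ≅ Z^10, C_1 ≅ Z^30, C_2 ≅ Z^20.

The boundary map ∂_1: C_1 → C_0 maps an edge to its endpoints' difference, ∂[p,q] = q − p.
As a 10×30 matrix over Z this has rank 9, with invariant factors (1,1,1,1,1,1,1,1,1).

The boundary map ∂_2: C_2 → C_1 acts by ∂[p,q,r] = [q,r] − [p,r] + [p,q]. For instance
  ∂[0,1,8] = [1,8] − [0,8] + [0,1],
  ∂[4,6,7] = [6,7] − [4,7] + [4,6].
The resulting 30×20 matrix has rank 20, and its Smith normal form has invariant factors (1,1,1,1,1,1,1,1,1,1,1,1,1,1,1,1,1,1,1,2).

Computing H_k = (kernel of ∂_k) / (image of ∂_{k+1}):

  H_0: rank C_0 − rank ∂_1 = 10 − 9 = 1, and the invariant factors of ∂_1 are all 1, so H_0 = Z.
  H_1: rank ker ∂_1 − rank ∂_2 = (30 − 9) − 20 = 1, and ∂_2 has invariant factor 2 > 1, so H_1 = Z ⊕ Z/2Z.
  H_2: rank ker ∂_2 − rank ∂_3 = (20 − 20) − 0 = 0, and there is no ∂_3, so H_2 = 0.

As a check, the Euler characteristic is 10 − 30 + 20 = 0, which agrees with 1 − 1 + 0 = 0.
(K is a triangulation of the Klein bottle.)

H_0 = Z,  H_1 = Z ⊕ Z/2Z,  H_2 = 0.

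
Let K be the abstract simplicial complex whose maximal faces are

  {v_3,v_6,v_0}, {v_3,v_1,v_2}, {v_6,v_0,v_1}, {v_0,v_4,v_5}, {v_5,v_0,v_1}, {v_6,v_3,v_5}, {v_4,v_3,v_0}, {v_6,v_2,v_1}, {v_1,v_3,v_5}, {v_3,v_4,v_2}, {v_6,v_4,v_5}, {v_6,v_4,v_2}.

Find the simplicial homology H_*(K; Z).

K has 7 vertices, 18 edges, 12 triangles.
rank ∂_0 = 0, rank ∂_1 = 6 ⇒ b_0 = 7 − 0 − 6 = 1; all invariant factors of ∂_1 are 1 so no torsion. So H_0 ≅ Z.
rank ∂_1 = 6, rank ∂_2 = 12 ⇒ b_1 = 18 − 6 − 12 = 0; ∂_2 has invariant factor(s) [2] giving torsion. So H_1 ≅ Z/2.
rank ∂_2 = 12, rank ∂_3 = 0 ⇒ b_2 = 12 − 12 − 0 = 0. So H_2 ≅ 0.

H_0 ≅ Z,  H_1 ≅ Z/2,  H_2 = 0.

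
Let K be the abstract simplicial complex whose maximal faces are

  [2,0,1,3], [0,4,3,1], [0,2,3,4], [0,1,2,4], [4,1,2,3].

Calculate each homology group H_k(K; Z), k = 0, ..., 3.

H_0 ≅ Z,  H_1 = 0,  H_2 = 0,  H_3 ≅ Z.

We work with the vertex ordering 0 < 1 < 2 < 3 < 4. The simplices of K, each written with vertices in increasing order, are:

  0-simplices (5): [0], [1], [2], [3], [4]
  1-simplices (10): [0,1], [0,2], [0,3], [0,4], [1,2], [1,3], [1,4], [2,3], [2,4], [3,4]
  2-simplices (10): [0,1,2], [0,1,3], [0,1,4], [0,2,3], [0,2,4], [0,3,4], [1,2,3], [1,2,4], [1,3,4], [2,3,4]
  3-simplices (5): [0,1,2,3], [0,1,2,4], [0,1,3,4], [0,2,3,4], [1,2,3,4]

Hence C_0 ≅ Z^5, C_1 ≅ Z^10, C_2 ≅ Z^10, C_3 ≅ Z^5.

Boundary ∂_1: C_1 → C_0 sends each edge [p,q] (with p < q) to q − p. For instance
  ∂[0,4] = [4] − [0].
The resulting 5×10 matrix has rank 4, and its Smith normal form has invariant factors (1,1,1,1).

∂_2: C_2 → C_1 sends each 2-simplex [p,q,r] to [q,r] − [p,r] + [p,q]. For instance
  ∂[0,2,3] = [2,3] − [0,3] + [0,2],
  ∂[0,1,4] = [1,4] − [0,4] + [0,1].
As a 10×10 matrix over Z this has rank 6, with invariant factors (1,1,1,1,1,1).

Boundary ∂_3: C_3 → C_2 sends each 3-simplex σ to the alternating sum Σ_i (−1)^i (σ with its i-th vertex removed). For instance
  ∂[0,1,2,3] = [1,2,3] − [0,2,3] + [0,1,3] − [0,1,2],
  ∂[0,2,3,4] = [2,3,4] − [0,3,4] + [0,2,4] − [0,2,3].
The resulting 10×5 matrix has rank 4, and its Smith normal form has invariant factors (1,1,1,1).

Reading off H_k = ker ∂_k / im ∂_{k+1}:

  H_0: rank C_0 − rank ∂_1 = 5 − 4 = 1, and the invariant factors of ∂_1 are all 1, so H_0 ≅ Z.
  H_1: rank ker ∂_1 − rank ∂_2 = (10 − 4) − 6 = 0, and the invariant factors of ∂_2 are all 1, so H_1 ≅ 0.
  H_2: rank ker ∂_2 − rank ∂_3 = (10 − 6) − 4 = 0, and the invariant factors of ∂_3 are all 1, so H_2 ≅ 0.
  H_3: rank ker ∂_3 − rank ∂_4 = (5 − 4) − 0 = 1, and there is no ∂_4, so H_3 ≅ Z.

As a check, the Euler characteristic is 5 − 10 + 10 − 5 = 0, which agrees with 1 − 0 + 0 − 1 = 0.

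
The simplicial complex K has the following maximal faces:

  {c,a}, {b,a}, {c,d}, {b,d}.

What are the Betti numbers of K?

K has 4 vertices, 4 edges.
rank ∂_0 = 0, rank ∂_1 = 3 ⇒ b_0 = 4 − 0 − 3 = 1; all invariant factors of ∂_1 are 1 so no torsion. So H_0 = Z.
rank ∂_1 = 3, rank ∂_2 = 0 ⇒ b_1 = 4 − 3 − 0 = 1. So H_1 = Z.

b_0 = 1, b_1 = 1.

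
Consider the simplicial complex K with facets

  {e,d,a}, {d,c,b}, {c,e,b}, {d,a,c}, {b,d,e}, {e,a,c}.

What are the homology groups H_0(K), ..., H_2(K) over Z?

H_0 = Z,  H_1 = 0,  H_2 = Z.

Fix the vertex order a < b < c < d < e and write every simplex with vertices in increasing order. Then dim K = 2 and the simplices of K are:

  0-simplices (5): a, b, c, d, e
  1-simplices (9): ac, ad, ae, bc, bd, be, cd, ce, de
  2-simplices (6): acd, ace, ade, bcd, bce, bde

so the chain groups are C_0 ≅ Z^5, C_1 ≅ Z^9, C_2 ≅ Z^6.

∂_1: C_1 → C_0 is given by ∂[p,q] = [q] − [p].
The resulting 5×9 matrix has rank 4, and its Smith normal form has invariant factors (1,1,1,1).

∂_2: C_2 → C_1 maps a triangle to the signed sum of its edges. For instance
  ∂bce = ce − be + bc,
  ∂acd = cd − ad + ac.
The resulting 9×6 matrix has rank 5, and its Smith normal form has invariant factors (1,1,1,1,1).

Now H_k = ker ∂_k / im ∂_{k+1}, so:

  H_0: rank C_0 − rank ∂_1 = 5 − 4 = 1, and the invariant factors of ∂_1 are all 1, so H_0 = Z.
  H_1: rank ker ∂_1 − rank ∂_2 = (9 − 4) − 5 = 0, and the invariant factors of ∂_2 are all 1, so H_1 = 0.
  H_2: rank ker ∂_2 − rank ∂_3 = (6 − 5) − 0 = 1, and there is no ∂_3, so H_2 = Z.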